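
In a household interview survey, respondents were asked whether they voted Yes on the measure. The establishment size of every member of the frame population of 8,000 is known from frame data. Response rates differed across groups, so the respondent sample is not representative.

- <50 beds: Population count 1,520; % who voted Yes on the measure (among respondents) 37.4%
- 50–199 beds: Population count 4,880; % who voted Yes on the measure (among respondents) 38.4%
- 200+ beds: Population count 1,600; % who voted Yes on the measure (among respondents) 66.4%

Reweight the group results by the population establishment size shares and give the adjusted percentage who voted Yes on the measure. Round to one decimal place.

43.8%

Each cell contributes population-share × respondent value:
  <50 beds: (1,520/8,000) × 37.4 = 7.106
  50–199 beds: (4,880/8,000) × 38.4 = 23.424
  200+ beds: (1,600/8,000) × 66.4 = 13.28
Post-stratified estimate = 43.81 → 43.8%.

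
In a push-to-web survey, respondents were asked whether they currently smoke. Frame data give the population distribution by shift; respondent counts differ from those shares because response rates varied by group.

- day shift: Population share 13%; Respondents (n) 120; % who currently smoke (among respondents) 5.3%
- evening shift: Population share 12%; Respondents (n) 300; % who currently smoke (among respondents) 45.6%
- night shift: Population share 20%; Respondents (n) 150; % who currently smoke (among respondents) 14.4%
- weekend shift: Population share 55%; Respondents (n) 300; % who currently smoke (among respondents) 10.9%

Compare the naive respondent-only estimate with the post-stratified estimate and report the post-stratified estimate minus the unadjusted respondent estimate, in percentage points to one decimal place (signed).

Without adjustment, the pooled respondent share is:
  (120/870)×5.3 + (300/870)×45.6 + (150/870)×14.4 + (300/870)×10.9 = 22.6966%
Post-stratified estimate weights by population shares:
  0.13×5.3 + 0.12×45.6 + 0.2×14.4 + 0.55×10.9 = 15.036%
Difference = 15.036 − 22.6966 = -7.6606 pp.

-7.7 percentage points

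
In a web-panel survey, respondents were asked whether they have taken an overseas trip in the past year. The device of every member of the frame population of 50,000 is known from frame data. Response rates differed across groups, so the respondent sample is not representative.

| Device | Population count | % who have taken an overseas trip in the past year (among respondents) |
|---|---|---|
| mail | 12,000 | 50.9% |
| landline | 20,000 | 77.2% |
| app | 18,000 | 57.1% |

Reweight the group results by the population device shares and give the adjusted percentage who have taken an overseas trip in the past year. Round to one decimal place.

63.7%

Each cell contributes population-share × respondent value:
  mail: (12,000/50,000) × 50.9 = 12.216
  landline: (20,000/50,000) × 77.2 = 30.88
  app: (18,000/50,000) × 57.1 = 20.556
Post-stratified estimate = 63.652 → 63.7%.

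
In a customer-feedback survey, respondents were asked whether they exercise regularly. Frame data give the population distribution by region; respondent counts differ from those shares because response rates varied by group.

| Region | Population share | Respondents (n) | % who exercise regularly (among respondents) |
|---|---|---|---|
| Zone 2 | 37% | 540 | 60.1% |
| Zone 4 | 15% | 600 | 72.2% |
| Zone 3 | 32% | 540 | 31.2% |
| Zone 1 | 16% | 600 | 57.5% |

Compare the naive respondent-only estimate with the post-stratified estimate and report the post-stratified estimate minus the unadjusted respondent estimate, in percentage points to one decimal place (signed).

-3.5 percentage points

Naive respondent-only estimate (weights = respondent counts):
  (540/2280)×60.1 + (600/2280)×72.2 + (540/2280)×31.2 + (600/2280)×57.5 = 55.7553%
Post-stratifying to population shares instead:
  0.37×60.1 + 0.15×72.2 + 0.32×31.2 + 0.16×57.5 = 52.251%
Difference = 52.251 − 55.7553 = -3.5043 pp.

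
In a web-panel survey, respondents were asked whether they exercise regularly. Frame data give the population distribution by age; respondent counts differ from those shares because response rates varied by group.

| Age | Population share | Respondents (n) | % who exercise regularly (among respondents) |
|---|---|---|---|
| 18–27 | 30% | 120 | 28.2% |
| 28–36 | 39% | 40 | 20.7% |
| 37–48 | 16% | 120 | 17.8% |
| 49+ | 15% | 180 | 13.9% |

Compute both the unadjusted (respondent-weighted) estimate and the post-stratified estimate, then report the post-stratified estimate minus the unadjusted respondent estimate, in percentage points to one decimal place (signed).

+2.2 percentage points

Without adjustment, the pooled respondent share is:
  (120/460)×28.2 + (40/460)×20.7 + (120/460)×17.8 + (180/460)×13.9 = 19.2391%
Post-stratified estimate weights by population shares:
  0.3×28.2 + 0.39×20.7 + 0.16×17.8 + 0.15×13.9 = 21.466%
Difference = 21.466 − 19.2391 = 2.2269 pp.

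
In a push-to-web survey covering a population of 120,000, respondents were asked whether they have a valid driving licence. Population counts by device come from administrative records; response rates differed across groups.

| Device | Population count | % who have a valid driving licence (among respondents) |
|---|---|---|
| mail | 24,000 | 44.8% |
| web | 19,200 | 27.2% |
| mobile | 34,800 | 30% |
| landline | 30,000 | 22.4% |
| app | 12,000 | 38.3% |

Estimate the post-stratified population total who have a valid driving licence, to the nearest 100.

37,700

Apply each group's respondent rate to its population count:
  mail: 24,000 × 44.8% = 10,752
  web: 19,200 × 27.2% = 5222.4
  mobile: 34,800 × 30% = 10,440
  landline: 30,000 × 22.4% = 6720
  app: 12,000 × 38.3% = 4596
Estimated total = 37730.4 → 37,700.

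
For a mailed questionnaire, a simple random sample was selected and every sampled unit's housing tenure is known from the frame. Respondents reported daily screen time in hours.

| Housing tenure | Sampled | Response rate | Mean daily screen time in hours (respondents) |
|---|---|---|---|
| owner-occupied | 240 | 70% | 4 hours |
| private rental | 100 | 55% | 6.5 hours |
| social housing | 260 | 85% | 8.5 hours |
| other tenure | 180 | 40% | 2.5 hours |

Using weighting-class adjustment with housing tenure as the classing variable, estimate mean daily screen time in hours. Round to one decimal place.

5.5

Inverse-response-rate weighting restores each class to its sampled count, so class totals weight by n_sampled:
  owner-occupied: 240 × 4 = 960
  private rental: 100 × 6.5 = 650
  social housing: 260 × 8.5 = 2210
  other tenure: 180 × 2.5 = 450
Adjusted estimate = 4270 / 780 = 5.47436 → 5.5.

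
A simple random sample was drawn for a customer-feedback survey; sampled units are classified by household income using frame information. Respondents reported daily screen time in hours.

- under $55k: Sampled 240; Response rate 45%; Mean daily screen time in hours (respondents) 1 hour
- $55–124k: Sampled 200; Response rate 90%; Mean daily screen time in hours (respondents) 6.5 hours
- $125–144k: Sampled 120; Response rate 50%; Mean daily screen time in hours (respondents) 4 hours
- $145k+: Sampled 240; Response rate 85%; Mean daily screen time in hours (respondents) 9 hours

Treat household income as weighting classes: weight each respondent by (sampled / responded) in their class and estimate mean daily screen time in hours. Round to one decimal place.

With weight = n_sampled/n_responded per class, the weighted class total is n_sampled:
  under $55k: 240 × 1 = 240
  $55–124k: 200 × 6.5 = 1300
  $125–144k: 120 × 4 = 480
  $145k+: 240 × 9 = 2160
Adjusted estimate = 4180 / 800 = 5.225 → 5.2.

5.2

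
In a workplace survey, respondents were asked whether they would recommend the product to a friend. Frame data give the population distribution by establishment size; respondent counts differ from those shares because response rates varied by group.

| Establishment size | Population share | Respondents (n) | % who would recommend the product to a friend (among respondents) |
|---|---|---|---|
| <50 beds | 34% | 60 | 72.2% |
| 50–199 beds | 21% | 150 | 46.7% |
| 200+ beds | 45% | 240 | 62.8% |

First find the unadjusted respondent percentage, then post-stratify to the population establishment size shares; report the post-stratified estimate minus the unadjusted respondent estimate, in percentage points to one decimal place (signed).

Unadjusted (pooled respondent) estimate weights by respondent counts:
  (60/450)×72.2 + (150/450)×46.7 + (240/450)×62.8 = 58.6867%
Post-stratified estimate weights by population shares:
  0.34×72.2 + 0.21×46.7 + 0.45×62.8 = 62.615%
Difference = 62.615 − 58.6867 = 3.9283 pp.

+3.9 percentage points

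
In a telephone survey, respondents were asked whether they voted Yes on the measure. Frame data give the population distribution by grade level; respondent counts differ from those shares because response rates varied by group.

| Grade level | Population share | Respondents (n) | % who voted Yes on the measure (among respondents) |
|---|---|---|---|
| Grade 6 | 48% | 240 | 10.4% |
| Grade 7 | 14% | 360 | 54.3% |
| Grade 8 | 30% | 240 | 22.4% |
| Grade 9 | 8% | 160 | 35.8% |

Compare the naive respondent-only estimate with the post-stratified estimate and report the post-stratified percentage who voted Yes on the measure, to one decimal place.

Naive respondent-only estimate (weights = respondent counts):
  (240/1000)×10.4 + (360/1000)×54.3 + (240/1000)×22.4 + (160/1000)×35.8 = 33.148%
Reweighting by population grade level shares:
  0.48×10.4 + 0.14×54.3 + 0.3×22.4 + 0.08×35.8 = 22.178%

22.2%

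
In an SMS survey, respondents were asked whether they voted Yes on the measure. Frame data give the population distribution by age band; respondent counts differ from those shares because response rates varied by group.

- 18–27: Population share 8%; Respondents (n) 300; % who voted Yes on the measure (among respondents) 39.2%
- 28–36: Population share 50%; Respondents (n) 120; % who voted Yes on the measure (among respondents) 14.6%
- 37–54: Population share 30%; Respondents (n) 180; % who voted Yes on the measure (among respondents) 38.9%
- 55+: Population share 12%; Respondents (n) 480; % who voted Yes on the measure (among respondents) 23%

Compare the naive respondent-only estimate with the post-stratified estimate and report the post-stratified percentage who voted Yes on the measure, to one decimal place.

Unadjusted (pooled respondent) estimate weights by respondent counts:
  (300/1080)×39.2 + (120/1080)×14.6 + (180/1080)×38.9 + (480/1080)×23 = 29.2167%
Post-stratifying to population shares instead:
  0.08×39.2 + 0.5×14.6 + 0.3×38.9 + 0.12×23 = 24.866%

24.9%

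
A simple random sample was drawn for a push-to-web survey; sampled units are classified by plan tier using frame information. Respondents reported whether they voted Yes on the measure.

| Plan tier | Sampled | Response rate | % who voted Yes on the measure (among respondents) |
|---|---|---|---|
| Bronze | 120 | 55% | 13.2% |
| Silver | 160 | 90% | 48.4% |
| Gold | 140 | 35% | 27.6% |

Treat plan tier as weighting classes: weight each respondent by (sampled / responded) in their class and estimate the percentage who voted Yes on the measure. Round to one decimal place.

31.4%

With weight = n_sampled/n_responded per class, the weighted class total is n_sampled:
  Bronze: 120 × 13.2 = 1584
  Silver: 160 × 48.4 = 7744
  Gold: 140 × 27.6 = 3864
Adjusted estimate = 13,192 / 420 = 31.4095 → 31.4%.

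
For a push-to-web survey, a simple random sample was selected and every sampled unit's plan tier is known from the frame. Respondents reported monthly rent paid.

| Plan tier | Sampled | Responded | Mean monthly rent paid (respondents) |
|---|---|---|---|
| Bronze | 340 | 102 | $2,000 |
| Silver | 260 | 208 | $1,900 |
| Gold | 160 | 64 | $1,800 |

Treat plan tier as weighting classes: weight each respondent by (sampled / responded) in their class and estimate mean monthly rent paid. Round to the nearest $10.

$1,920

Class response rates: Bronze 102/340 = 30%, Silver 208/260 = 80%, Gold 64/160 = 40%.
With weight = n_sampled/n_responded per class, the weighted class total is n_sampled:
  Bronze: 340 × 2000 = 680,000
  Silver: 260 × 1900 = 494,000
  Gold: 160 × 1800 = 288,000
Adjusted estimate = 1,462,000 / 760 = 1923.68 → $1,920.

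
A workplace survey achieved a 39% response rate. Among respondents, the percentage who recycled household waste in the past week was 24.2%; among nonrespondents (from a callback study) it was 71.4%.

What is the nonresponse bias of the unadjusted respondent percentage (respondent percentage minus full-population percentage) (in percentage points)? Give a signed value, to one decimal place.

-28.8 percentage points

Nonresponse fraction = 1 − 0.39 = 0.61.
Bias = (nonresponse fraction) × (respondent percentage − nonrespondent percentage)
     = 0.61 × (24.2 − 71.4) = 0.61 × -47.2 = -28.792.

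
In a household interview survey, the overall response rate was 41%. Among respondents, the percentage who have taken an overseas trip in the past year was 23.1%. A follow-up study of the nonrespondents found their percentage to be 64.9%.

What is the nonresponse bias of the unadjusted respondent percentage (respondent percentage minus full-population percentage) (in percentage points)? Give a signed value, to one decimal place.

-24.7 percentage points

Nonresponse fraction = 1 − 0.41 = 0.59.
Bias = (nonresponse fraction) × (respondent percentage − nonrespondent percentage)
     = 0.59 × (23.1 − 64.9) = 0.59 × -41.8 = -24.662.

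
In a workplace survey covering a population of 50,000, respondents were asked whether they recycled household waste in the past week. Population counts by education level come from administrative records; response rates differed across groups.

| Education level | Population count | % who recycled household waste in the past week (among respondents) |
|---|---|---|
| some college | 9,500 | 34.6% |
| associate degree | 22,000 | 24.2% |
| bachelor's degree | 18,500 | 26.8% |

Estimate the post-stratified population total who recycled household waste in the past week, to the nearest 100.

Apply each group's respondent rate to its population count:
  some college: 9,500 × 34.6% = 3287
  associate degree: 22,000 × 24.2% = 5324
  bachelor's degree: 18,500 × 26.8% = 4958
Estimated total = 13,569 → 13,600.

13,600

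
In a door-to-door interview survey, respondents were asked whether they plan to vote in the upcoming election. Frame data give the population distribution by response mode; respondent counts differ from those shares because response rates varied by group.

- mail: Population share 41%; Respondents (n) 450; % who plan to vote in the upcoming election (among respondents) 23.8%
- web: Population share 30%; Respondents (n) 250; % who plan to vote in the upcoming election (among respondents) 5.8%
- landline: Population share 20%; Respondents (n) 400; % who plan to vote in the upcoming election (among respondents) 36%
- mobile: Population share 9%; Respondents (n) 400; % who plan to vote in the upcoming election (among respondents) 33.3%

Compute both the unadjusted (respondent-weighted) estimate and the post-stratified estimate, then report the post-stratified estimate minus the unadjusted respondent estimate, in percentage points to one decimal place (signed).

Without adjustment, the pooled respondent share is:
  (450/1500)×23.8 + (250/1500)×5.8 + (400/1500)×36 + (400/1500)×33.3 = 26.5867%
Post-stratified estimate weights by population shares:
  0.41×23.8 + 0.3×5.8 + 0.2×36 + 0.09×33.3 = 21.695%
Difference = 21.695 − 26.5867 = -4.8917 pp.

-4.9 percentage points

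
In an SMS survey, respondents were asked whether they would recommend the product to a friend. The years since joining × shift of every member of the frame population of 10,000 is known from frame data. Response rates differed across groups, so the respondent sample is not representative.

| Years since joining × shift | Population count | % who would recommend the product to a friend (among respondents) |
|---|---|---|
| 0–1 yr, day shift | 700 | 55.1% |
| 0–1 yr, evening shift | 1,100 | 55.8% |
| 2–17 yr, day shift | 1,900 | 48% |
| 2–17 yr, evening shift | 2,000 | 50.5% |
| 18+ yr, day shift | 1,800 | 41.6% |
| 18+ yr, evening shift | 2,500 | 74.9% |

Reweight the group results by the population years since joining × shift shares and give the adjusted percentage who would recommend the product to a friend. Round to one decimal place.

Post-stratification weights by population share, not respondent share:
  0–1 yr, day shift: (700/10,000) × 55.1 = 3.857
  0–1 yr, evening shift: (1,100/10,000) × 55.8 = 6.138
  2–17 yr, day shift: (1,900/10,000) × 48 = 9.12
  2–17 yr, evening shift: (2,000/10,000) × 50.5 = 10.1
  18+ yr, day shift: (1,800/10,000) × 41.6 = 7.488
  18+ yr, evening shift: (2,500/10,000) × 74.9 = 18.725
Post-stratified estimate = 55.428 → 55.4%.

55.4%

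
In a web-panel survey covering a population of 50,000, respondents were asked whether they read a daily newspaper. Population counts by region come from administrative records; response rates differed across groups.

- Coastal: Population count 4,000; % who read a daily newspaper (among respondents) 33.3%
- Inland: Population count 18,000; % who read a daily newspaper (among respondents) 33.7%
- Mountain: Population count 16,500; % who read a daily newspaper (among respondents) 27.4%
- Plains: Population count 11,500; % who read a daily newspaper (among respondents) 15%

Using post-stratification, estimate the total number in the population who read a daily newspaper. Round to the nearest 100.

13,600

Estimated count per cell = population count × respondent percentage:
  Coastal: 4,000 × 33.3% = 1332
  Inland: 18,000 × 33.7% = 6066
  Mountain: 16,500 × 27.4% = 4521
  Plains: 11,500 × 15% = 1725
Estimated total = 13,644 → 13,600.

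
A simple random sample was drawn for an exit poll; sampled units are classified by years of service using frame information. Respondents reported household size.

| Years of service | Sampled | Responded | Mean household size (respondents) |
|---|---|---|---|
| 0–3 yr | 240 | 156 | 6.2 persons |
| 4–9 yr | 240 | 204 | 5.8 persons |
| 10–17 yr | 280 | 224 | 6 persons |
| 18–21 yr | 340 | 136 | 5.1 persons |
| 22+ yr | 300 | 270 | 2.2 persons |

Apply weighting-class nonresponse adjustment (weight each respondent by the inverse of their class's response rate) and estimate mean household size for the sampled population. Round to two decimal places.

Class response rates: 0–3 yr 156/240 = 65%, 4–9 yr 204/240 = 85%, 10–17 yr 224/280 = 80%, 18–21 yr 136/340 = 40%, 22+ yr 270/300 = 90%.
Weighting each respondent by the inverse class response rate inflates each class back to its sampled size, so the class weight is n_sampled:
  0–3 yr: 240 × 6.2 = 1488
  4–9 yr: 240 × 5.8 = 1392
  10–17 yr: 280 × 6 = 1680
  18–21 yr: 340 × 5.1 = 1734
  22+ yr: 300 × 2.2 = 660
Adjusted estimate = 6954 / 1,400 = 4.96714 → 4.97.

4.97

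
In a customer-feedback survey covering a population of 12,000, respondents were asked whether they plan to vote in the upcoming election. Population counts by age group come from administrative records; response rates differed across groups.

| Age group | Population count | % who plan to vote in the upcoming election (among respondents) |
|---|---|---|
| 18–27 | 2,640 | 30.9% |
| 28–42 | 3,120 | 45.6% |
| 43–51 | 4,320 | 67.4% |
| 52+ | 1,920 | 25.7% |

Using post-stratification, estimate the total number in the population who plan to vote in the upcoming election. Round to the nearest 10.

Each cell contributes its population count × the respondent rate:
  18–27: 2,640 × 30.9% = 815.76
  28–42: 3,120 × 45.6% = 1422.72
  43–51: 4,320 × 67.4% = 2911.68
  52+: 1,920 × 25.7% = 493.44
Estimated total = 5643.6 → 5,640.

5,640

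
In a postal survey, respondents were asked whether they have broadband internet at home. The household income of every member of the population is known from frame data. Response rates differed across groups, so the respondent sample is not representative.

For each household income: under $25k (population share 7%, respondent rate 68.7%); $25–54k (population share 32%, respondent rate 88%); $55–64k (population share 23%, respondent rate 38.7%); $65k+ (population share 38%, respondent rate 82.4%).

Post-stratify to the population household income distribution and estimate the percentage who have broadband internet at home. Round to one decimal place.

Post-stratification weights by population share, not respondent share:
  under $25k: 0.07 × 68.7 = 4.809
  $25–54k: 0.32 × 88 = 28.16
  $55–64k: 0.23 × 38.7 = 8.901
  $65k+: 0.38 × 82.4 = 31.312
Post-stratified estimate = 73.182 → 73.2%.

73.2%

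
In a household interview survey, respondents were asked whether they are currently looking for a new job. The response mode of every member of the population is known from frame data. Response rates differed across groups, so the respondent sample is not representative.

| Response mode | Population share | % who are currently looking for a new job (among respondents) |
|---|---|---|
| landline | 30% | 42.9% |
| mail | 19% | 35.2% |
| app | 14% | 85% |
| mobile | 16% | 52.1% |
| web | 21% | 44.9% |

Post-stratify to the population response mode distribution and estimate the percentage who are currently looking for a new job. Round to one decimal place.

49.2%

Each cell contributes population-share × respondent value:
  landline: 0.3 × 42.9 = 12.87
  mail: 0.19 × 35.2 = 6.688
  app: 0.14 × 85 = 11.9
  mobile: 0.16 × 52.1 = 8.336
  web: 0.21 × 44.9 = 9.429
Post-stratified estimate = 49.223 → 49.2%.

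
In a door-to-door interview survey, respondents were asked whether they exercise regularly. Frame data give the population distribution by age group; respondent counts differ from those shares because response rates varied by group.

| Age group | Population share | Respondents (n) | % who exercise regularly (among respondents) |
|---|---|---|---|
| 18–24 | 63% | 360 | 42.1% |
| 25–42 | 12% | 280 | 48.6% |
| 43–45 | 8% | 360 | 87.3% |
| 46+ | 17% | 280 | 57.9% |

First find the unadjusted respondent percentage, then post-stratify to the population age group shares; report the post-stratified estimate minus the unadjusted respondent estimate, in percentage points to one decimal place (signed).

Unadjusted (pooled respondent) estimate weights by respondent counts:
  (360/1280)×42.1 + (280/1280)×48.6 + (360/1280)×87.3 + (280/1280)×57.9 = 59.6906%
Reweighting by population age group shares:
  0.63×42.1 + 0.12×48.6 + 0.08×87.3 + 0.17×57.9 = 49.182%
Difference = 49.182 − 59.6906 = -10.5086 pp.

-10.5 percentage points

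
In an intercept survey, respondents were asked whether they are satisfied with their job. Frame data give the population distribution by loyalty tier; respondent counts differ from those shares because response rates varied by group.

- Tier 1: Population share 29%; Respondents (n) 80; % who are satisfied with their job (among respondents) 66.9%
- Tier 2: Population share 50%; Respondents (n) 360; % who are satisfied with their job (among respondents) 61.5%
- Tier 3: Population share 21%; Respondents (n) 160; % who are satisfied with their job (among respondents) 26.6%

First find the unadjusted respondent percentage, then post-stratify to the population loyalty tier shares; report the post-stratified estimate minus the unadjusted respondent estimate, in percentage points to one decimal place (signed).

Naive respondent-only estimate (weights = respondent counts):
  (80/600)×66.9 + (360/600)×61.5 + (160/600)×26.6 = 52.9133%
Reweighting by population loyalty tier shares:
  0.29×66.9 + 0.5×61.5 + 0.21×26.6 = 55.737%
Difference = 55.737 − 52.9133 = 2.8237 pp.

+2.8 percentage points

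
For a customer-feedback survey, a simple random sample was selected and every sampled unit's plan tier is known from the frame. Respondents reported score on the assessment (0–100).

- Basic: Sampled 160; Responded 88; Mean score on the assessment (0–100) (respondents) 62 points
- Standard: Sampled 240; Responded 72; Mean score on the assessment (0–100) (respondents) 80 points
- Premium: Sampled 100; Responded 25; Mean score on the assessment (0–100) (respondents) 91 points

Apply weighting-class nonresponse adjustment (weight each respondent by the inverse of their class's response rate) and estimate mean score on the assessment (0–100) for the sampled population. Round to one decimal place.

Class response rates: Basic 88/160 = 55%, Standard 72/240 = 30%, Premium 25/100 = 25%.
Each respondent's weight = sampled/responded in their class; summing within a class gives n_sampled, so:
  Basic: 160 × 62 = 9920
  Standard: 240 × 80 = 19,200
  Premium: 100 × 91 = 9100
Adjusted estimate = 38,220 / 500 = 76.44 → 76.4.

76.4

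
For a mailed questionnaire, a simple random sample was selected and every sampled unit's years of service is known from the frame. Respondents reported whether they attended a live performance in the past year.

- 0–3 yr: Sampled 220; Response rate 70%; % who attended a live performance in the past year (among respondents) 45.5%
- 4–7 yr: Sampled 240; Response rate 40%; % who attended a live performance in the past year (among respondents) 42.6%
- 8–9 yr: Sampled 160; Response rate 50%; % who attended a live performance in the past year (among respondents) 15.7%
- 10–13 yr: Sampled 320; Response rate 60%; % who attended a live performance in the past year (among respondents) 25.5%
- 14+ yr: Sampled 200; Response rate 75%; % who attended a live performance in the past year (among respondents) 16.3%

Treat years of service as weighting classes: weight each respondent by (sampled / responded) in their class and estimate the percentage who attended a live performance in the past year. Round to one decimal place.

With weight = n_sampled/n_responded per class, the weighted class total is n_sampled:
  0–3 yr: 220 × 45.5 = 10,010
  4–7 yr: 240 × 42.6 = 10,224
  8–9 yr: 160 × 15.7 = 2512
  10–13 yr: 320 × 25.5 = 8160
  14+ yr: 200 × 16.3 = 3260
Adjusted estimate = 34,166 / 1,140 = 29.9702 → 30.0%.

30.0%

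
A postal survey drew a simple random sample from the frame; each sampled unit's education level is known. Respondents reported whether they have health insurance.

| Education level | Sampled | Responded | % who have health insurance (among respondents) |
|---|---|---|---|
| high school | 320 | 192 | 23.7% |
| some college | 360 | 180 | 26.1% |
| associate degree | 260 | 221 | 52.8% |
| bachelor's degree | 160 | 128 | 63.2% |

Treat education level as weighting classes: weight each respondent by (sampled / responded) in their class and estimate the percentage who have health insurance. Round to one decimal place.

37.1%

Response rates by class: high school 192/320 = 60%, some college 180/360 = 50%, associate degree 221/260 = 85%, bachelor's degree 128/160 = 80%.
With weight = n_sampled/n_responded per class, the weighted class total is n_sampled:
  high school: 320 × 23.7 = 7584
  some college: 360 × 26.1 = 9396
  associate degree: 260 × 52.8 = 13,728
  bachelor's degree: 160 × 63.2 = 10,112
Adjusted estimate = 40,820 / 1,100 = 37.1091 → 37.1%.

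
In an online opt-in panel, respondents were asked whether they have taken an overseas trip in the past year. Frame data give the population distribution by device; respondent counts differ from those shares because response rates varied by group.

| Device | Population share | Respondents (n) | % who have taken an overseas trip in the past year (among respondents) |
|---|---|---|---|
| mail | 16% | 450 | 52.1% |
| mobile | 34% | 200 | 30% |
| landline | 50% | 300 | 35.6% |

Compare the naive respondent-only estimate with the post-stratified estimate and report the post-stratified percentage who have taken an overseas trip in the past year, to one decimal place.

36.3%

Without adjustment, the pooled respondent share is:
  (450/950)×52.1 + (200/950)×30 + (300/950)×35.6 = 42.2368%
Post-stratifying to population shares instead:
  0.16×52.1 + 0.34×30 + 0.5×35.6 = 36.336%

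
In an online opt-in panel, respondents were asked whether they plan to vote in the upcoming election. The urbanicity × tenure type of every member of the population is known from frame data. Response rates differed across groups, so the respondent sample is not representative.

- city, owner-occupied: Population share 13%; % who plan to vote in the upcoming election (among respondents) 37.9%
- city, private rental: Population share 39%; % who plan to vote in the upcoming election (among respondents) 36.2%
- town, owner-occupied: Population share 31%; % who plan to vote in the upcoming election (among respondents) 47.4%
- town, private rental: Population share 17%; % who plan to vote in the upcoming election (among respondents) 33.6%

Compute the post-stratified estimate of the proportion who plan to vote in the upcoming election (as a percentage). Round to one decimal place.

39.5%

Weight each group's respondent value by its population share:
  city, owner-occupied: 0.13 × 37.9 = 4.927
  city, private rental: 0.39 × 36.2 = 14.118
  town, owner-occupied: 0.31 × 47.4 = 14.694
  town, private rental: 0.17 × 33.6 = 5.712
Post-stratified estimate = 39.451 → 39.5%.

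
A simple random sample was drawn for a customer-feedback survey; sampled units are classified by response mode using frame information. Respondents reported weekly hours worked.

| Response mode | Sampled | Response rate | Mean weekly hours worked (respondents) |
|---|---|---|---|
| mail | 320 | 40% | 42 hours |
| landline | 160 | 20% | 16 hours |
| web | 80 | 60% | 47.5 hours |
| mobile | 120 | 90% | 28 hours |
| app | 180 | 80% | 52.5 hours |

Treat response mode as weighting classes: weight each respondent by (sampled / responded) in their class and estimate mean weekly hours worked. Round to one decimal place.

Weighting each respondent by the inverse class response rate inflates each class back to its sampled size, so the class weight is n_sampled:
  mail: 320 × 42 = 13,440
  landline: 160 × 16 = 2560
  web: 80 × 47.5 = 3800
  mobile: 120 × 28 = 3360
  app: 180 × 52.5 = 9450
Adjusted estimate = 32,610 / 860 = 37.9186 → 37.9.

37.9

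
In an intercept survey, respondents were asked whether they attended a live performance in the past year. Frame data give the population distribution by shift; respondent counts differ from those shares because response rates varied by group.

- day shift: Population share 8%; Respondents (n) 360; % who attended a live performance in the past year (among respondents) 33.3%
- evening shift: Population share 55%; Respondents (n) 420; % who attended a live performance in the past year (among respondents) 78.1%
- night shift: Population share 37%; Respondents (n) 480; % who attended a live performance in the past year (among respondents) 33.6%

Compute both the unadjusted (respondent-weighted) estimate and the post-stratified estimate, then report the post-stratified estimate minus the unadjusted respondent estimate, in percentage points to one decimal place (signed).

Without adjustment, the pooled respondent share is:
  (360/1260)×33.3 + (420/1260)×78.1 + (480/1260)×33.6 = 48.3476%
Post-stratifying to population shares instead:
  0.08×33.3 + 0.55×78.1 + 0.37×33.6 = 58.051%
Difference = 58.051 − 48.3476 = 9.7034 pp.

+9.7 percentage points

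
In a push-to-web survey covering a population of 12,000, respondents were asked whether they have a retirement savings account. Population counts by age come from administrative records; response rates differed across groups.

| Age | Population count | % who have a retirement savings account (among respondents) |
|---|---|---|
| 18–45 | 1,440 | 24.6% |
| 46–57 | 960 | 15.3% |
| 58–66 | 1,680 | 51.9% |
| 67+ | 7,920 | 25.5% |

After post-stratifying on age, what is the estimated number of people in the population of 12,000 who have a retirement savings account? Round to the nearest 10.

Estimated count per cell = population count × respondent percentage:
  18–45: 1,440 × 24.6% = 354.24
  46–57: 960 × 15.3% = 146.88
  58–66: 1,680 × 51.9% = 871.92
  67+: 7,920 × 25.5% = 2019.6
Estimated total = 3392.64 → 3,390.

3,390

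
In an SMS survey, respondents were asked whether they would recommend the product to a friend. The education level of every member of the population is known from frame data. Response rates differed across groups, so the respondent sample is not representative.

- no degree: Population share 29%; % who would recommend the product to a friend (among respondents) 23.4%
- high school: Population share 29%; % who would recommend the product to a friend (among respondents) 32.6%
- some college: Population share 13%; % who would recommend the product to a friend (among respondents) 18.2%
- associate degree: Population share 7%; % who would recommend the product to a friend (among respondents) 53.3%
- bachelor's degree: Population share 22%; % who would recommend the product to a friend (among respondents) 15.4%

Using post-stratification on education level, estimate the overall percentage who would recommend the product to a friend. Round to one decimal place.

25.7%

Weight each group's respondent value by its population share:
  no degree: 0.29 × 23.4 = 6.786
  high school: 0.29 × 32.6 = 9.454
  some college: 0.13 × 18.2 = 2.366
  associate degree: 0.07 × 53.3 = 3.731
  bachelor's degree: 0.22 × 15.4 = 3.388
Post-stratified estimate = 25.725 → 25.7%.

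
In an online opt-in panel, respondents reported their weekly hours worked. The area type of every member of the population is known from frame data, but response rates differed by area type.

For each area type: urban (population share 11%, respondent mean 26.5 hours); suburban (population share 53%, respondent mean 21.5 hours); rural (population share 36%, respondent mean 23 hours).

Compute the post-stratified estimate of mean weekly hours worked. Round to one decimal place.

Each cell contributes population-share × respondent value:
  urban: 0.11 × 26.5 = 2.915
  suburban: 0.53 × 21.5 = 11.395
  rural: 0.36 × 23 = 8.28
Post-stratified estimate = 22.59 → 22.6.

22.6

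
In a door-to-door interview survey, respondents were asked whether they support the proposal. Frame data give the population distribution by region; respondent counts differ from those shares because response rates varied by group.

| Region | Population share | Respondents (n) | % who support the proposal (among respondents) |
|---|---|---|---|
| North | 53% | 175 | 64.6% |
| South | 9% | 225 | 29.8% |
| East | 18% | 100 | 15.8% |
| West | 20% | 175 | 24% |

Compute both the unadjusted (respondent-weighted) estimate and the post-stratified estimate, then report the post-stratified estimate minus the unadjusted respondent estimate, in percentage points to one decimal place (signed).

Unadjusted (pooled respondent) estimate weights by respondent counts:
  (175/675)×64.6 + (225/675)×29.8 + (100/675)×15.8 + (175/675)×24 = 35.2444%
Reweighting by population region shares:
  0.53×64.6 + 0.09×29.8 + 0.18×15.8 + 0.2×24 = 44.564%
Difference = 44.564 − 35.2444 = 9.3196 pp.

+9.3 percentage points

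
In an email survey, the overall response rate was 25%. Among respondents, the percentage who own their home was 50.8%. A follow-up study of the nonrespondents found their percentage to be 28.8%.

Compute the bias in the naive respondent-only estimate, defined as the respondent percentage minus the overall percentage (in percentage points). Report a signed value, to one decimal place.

Nonresponse fraction = 1 − 0.25 = 0.75.
Bias = (nonresponse fraction) × (respondent percentage − nonrespondent percentage)
     = 0.75 × (50.8 − 28.8) = 0.75 × 22 = 16.5.

+16.5 percentage points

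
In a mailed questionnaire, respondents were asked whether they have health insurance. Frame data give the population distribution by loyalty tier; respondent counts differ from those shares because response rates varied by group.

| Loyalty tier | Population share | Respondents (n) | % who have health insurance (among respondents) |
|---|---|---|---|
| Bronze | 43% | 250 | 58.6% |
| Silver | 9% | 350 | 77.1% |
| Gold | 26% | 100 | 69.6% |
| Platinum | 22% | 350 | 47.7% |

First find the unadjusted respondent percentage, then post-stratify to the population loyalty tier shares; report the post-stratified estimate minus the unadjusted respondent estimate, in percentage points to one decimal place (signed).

Without adjustment, the pooled respondent share is:
  (250/1050)×58.6 + (350/1050)×77.1 + (100/1050)×69.6 + (350/1050)×47.7 = 62.181%
Post-stratified estimate weights by population shares:
  0.43×58.6 + 0.09×77.1 + 0.26×69.6 + 0.22×47.7 = 60.727%
Difference = 60.727 − 62.181 = -1.454 pp.

-1.5 percentage points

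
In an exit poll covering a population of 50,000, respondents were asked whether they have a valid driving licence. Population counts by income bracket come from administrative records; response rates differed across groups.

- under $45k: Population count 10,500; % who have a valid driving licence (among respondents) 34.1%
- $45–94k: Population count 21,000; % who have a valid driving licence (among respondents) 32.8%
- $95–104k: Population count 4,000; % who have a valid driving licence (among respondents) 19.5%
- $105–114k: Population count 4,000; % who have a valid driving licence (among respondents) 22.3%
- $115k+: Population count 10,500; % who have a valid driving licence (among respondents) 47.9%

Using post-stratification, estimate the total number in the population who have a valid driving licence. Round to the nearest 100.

Estimated count per cell = population count × respondent percentage:
  under $45k: 10,500 × 34.1% = 3580.5
  $45–94k: 21,000 × 32.8% = 6888
  $95–104k: 4,000 × 19.5% = 780
  $105–114k: 4,000 × 22.3% = 892
  $115k+: 10,500 × 47.9% = 5029.5
Estimated total = 17,170 → 17,200.

17,200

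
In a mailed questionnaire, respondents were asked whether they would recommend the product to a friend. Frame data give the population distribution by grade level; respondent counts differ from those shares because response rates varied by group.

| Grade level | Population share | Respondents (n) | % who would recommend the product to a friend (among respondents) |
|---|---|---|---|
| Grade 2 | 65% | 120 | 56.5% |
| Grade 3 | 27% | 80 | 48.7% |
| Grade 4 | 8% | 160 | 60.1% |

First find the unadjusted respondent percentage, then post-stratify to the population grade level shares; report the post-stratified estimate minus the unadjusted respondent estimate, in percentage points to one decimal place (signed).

Unadjusted (pooled respondent) estimate weights by respondent counts:
  (120/360)×56.5 + (80/360)×48.7 + (160/360)×60.1 = 56.3667%
Reweighting by population grade level shares:
  0.65×56.5 + 0.27×48.7 + 0.08×60.1 = 54.682%
Difference = 54.682 − 56.3667 = -1.6847 pp.

-1.7 percentage points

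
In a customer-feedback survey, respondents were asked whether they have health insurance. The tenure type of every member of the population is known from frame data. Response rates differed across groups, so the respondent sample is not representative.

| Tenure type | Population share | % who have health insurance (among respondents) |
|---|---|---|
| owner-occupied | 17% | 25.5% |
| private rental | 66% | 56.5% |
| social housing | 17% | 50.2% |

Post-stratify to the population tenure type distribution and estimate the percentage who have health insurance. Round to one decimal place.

50.2%

Each cell contributes population-share × respondent value:
  owner-occupied: 0.17 × 25.5 = 4.335
  private rental: 0.66 × 56.5 = 37.29
  social housing: 0.17 × 50.2 = 8.534
Post-stratified estimate = 50.159 → 50.2%.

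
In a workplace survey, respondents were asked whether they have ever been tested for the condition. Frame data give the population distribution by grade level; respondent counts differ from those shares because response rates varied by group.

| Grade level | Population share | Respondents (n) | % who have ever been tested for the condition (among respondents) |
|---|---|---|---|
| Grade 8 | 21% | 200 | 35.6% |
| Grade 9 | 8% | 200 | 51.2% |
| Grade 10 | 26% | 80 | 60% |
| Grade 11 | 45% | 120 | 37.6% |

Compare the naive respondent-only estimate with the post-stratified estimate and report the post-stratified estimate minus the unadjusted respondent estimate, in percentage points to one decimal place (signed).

Unadjusted (pooled respondent) estimate weights by respondent counts:
  (200/600)×35.6 + (200/600)×51.2 + (80/600)×60 + (120/600)×37.6 = 44.4533%
Post-stratifying to population shares instead:
  0.21×35.6 + 0.08×51.2 + 0.26×60 + 0.45×37.6 = 44.092%
Difference = 44.092 − 44.4533 = -0.3613 pp.

-0.4 percentage points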